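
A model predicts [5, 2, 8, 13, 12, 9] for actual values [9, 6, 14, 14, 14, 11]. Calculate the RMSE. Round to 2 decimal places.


MSE = 12.8333. RMSE = sqrt(12.8333) = 3.58.

3.58


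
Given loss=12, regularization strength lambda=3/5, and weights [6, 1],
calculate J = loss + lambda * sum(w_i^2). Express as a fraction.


L2 sq norm = sum(w^2) = 37. J = 12 + 3/5 * 37 = 171/5.

171/5


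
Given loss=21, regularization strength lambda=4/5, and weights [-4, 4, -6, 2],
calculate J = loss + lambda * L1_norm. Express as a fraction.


L1 norm = sum(|w|) = 16. J = 21 + 4/5 * 16 = 169/5.

169/5


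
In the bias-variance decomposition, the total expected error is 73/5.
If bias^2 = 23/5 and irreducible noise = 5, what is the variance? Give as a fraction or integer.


Total error = bias^2 + variance + irreducible noise. So variance = 73/5 - 23/5 - 5 = 5.

5


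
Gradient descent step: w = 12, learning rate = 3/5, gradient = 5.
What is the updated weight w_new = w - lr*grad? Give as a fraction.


w_new = 12 - 3/5 * 5 = 12 - 3 = 9.

9


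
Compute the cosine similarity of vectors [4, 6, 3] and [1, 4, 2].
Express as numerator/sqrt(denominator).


dot = 34. |a|^2 = 61, |b|^2 = 21. cos = 34/sqrt(1281).

34/sqrt(1281)


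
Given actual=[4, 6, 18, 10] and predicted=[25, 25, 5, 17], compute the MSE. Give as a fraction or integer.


MSE = (1/4) * ((4-25)^2=441 + (6-25)^2=361 + (18-5)^2=169 + (10-17)^2=49). Sum = 1020. MSE = 255.

255


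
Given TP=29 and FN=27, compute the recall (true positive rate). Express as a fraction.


Recall = TP / (TP + FN) = 29 / 56 = 29/56.

29/56


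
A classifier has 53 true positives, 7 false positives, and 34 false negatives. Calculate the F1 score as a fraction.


Precision = 53/60 = 53/60. Recall = 53/87 = 53/87. F1 = 2*P*R/(P+R) = 106/147.

106/147


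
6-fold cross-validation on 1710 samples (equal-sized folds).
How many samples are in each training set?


Each validation fold has 1710/6 = 285 samples. Training set = 1710 - 285 = 1425.

1425


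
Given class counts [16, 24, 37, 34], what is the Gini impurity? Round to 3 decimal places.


Total = 111. Proportions: 16/111, 24/111, 37/111, 34/111. sum(p_i^2) = 0.2725. Gini = 1 - 0.2725 = 0.7275, which rounds to 0.728.

0.728


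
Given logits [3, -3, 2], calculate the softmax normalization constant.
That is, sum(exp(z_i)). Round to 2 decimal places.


Denom = e^3=20.0855 + e^-3=0.0498 + e^2=7.3891. Sum = 27.5244, which rounds to 27.52.

27.52


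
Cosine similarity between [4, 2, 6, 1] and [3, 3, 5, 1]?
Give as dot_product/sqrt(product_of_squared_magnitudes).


dot = 49. |a|^2 = 57, |b|^2 = 44. cos = 49/sqrt(2508).

49/sqrt(2508)


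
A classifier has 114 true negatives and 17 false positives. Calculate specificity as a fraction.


Specificity = TN / (TN + FP) = 114 / 131 = 114/131.

114/131


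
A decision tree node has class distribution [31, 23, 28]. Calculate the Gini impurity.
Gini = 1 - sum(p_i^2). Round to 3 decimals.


Total = 82. Proportions: 31/82, 23/82, 28/82. sum(p_i^2) = 0.3382. Gini = 1 - 0.3382 = 0.6618, which rounds to 0.662.

0.662


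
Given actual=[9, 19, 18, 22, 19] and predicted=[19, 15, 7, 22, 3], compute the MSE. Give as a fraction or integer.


MSE = (1/5) * ((9-19)^2=100 + (19-15)^2=16 + (18-7)^2=121 + (22-22)^2=0 + (19-3)^2=256). Sum = 493. MSE = 493/5.

493/5


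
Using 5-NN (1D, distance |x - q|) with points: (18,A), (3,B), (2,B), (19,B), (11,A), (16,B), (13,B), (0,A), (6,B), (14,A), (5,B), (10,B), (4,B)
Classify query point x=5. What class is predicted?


Distances: |18-5|=13, |3-5|=2, |2-5|=3, |19-5|=14, |11-5|=6, |16-5|=11, |13-5|=8, |0-5|=5, |6-5|=1, |14-5|=9, |5-5|=0, |10-5|=5, |4-5|=1. 5 nearest: (5,B), (6,B), (4,B), (3,B), (2,B). Counts: {'B': 5}. Majority class: B.

B


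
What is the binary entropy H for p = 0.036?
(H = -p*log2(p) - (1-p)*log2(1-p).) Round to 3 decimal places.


H = -0.036*log2(0.036) - 0.964*log2(0.964) = 0.224.

0.224


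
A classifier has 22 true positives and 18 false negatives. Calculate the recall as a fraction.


Recall = TP / (TP + FN) = 22 / 40 = 11/20.

11/20


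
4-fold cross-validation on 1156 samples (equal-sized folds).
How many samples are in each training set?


Each validation fold has 1156/4 = 289 samples. Training set = 1156 - 289 = 867.

867


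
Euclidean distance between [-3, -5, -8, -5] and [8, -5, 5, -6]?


d = sqrt(sum of squared differences). (-3-8)^2=121, (-5--5)^2=0, (-8-5)^2=169, (-5--6)^2=1. Sum = 291.

sqrt(291)


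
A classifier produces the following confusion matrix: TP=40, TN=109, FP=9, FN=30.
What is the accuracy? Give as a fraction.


Accuracy = (TP + TN) / (TP + TN + FP + FN) = (40 + 109) / 188 = 149/188.

149/188


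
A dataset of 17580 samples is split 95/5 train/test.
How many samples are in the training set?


Test set = 17580 * 5% = 879. Training set = 17580 - 879 = 16701.

16701


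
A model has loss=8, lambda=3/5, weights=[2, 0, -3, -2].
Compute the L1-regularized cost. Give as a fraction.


L1 norm = sum(|w|) = 7. J = 8 + 3/5 * 7 = 61/5.

61/5


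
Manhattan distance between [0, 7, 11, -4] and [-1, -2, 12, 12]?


d = sum of absolute differences: |0--1|=1 + |7--2|=9 + |11-12|=1 + |-4-12|=16 = 27.

27


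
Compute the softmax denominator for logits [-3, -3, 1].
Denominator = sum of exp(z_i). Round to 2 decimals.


Denom = e^-3=0.0498 + e^-3=0.0498 + e^1=2.7183. Sum = 2.8179, which rounds to 2.82.

2.82


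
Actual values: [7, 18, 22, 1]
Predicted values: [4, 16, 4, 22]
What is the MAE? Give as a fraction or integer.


MAE = (1/4) * (|7-4|=3 + |18-16|=2 + |22-4|=18 + |1-22|=21). Sum = 44. MAE = 11.

11


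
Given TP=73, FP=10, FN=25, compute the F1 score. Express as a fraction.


Precision = 73/83 = 73/83. Recall = 73/98 = 73/98. F1 = 2*P*R/(P+R) = 146/181.

146/181


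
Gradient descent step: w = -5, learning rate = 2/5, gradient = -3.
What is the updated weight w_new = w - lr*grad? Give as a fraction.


w_new = -5 - 2/5 * -3 = -5 - -6/5 = -19/5.

-19/5


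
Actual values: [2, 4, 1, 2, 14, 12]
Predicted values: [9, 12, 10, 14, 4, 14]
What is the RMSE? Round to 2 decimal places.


MSE = 73.6667. RMSE = sqrt(73.6667) = 8.58.

8.58


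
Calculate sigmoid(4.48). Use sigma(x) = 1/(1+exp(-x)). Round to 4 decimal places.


sigma(4.48) = 1/(1+e^(-4.48)) = 1/(1+0.011333) = 1/1.011333 = 0.9888.

0.9888


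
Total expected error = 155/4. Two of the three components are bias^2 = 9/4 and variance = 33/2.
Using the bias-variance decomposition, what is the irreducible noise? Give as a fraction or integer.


Total error = bias^2 + variance + irreducible noise. So irreducible noise = 155/4 - 9/4 - 33/2 = 20.

20


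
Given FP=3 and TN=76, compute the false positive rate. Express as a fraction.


FPR = FP / (FP + TN) = 3 / 79 = 3/79.

3/79


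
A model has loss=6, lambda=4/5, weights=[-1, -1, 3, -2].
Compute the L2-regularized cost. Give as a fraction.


L2 sq norm = sum(w^2) = 15. J = 6 + 4/5 * 15 = 18.

18


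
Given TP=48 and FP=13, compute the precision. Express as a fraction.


Precision = TP / (TP + FP) = 48 / 61 = 48/61.

48/61


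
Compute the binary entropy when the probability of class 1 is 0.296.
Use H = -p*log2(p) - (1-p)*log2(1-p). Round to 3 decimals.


H = -0.296*log2(0.296) - 0.704*log2(0.704) = 0.876.

0.876


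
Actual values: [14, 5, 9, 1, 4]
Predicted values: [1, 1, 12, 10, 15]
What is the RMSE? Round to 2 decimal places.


MSE = 79.2000. RMSE = sqrt(79.2000) = 8.90.

8.90


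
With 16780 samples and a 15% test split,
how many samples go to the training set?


Test set = 16780 * 15% = 2517. Training set = 16780 - 2517 = 14263.

14263


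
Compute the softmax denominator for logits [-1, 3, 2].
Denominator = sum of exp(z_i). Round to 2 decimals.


Denom = e^-1=0.3679 + e^3=20.0855 + e^2=7.3891. Sum = 27.8425, which rounds to 27.84.

27.84


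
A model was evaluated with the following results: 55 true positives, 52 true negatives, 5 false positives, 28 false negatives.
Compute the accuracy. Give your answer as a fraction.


Accuracy = (TP + TN) / (TP + TN + FP + FN) = (55 + 52) / 140 = 107/140.

107/140


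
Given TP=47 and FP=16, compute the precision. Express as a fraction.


Precision = TP / (TP + FP) = 47 / 63 = 47/63.

47/63


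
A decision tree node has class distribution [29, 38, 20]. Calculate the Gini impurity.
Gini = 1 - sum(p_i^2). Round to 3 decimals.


Total = 87. Proportions: 29/87, 38/87, 20/87. sum(p_i^2) = 0.3547. Gini = 1 - 0.3547 = 0.6453, which rounds to 0.645.

0.645


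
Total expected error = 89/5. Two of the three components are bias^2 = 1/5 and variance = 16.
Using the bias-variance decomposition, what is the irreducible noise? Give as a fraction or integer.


Total error = bias^2 + variance + irreducible noise. So irreducible noise = 89/5 - 1/5 - 16 = 8/5.

8/5


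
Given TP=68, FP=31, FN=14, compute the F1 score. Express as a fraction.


Precision = 68/99 = 68/99. Recall = 68/82 = 34/41. F1 = 2*P*R/(P+R) = 136/181.

136/181


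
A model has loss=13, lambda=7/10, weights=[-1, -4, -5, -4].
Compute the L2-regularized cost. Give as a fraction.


L2 sq norm = sum(w^2) = 58. J = 13 + 7/10 * 58 = 268/5.

268/5


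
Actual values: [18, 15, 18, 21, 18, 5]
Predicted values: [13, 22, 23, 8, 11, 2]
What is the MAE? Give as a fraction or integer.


MAE = (1/6) * (|18-13|=5 + |15-22|=7 + |18-23|=5 + |21-8|=13 + |18-11|=7 + |5-2|=3). Sum = 40. MAE = 20/3.

20/3


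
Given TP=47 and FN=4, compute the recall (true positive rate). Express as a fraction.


Recall = TP / (TP + FN) = 47 / 51 = 47/51.

47/51


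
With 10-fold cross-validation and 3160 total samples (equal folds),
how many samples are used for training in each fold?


Each validation fold has 3160/10 = 316 samples. Training set = 3160 - 316 = 2844.

2844


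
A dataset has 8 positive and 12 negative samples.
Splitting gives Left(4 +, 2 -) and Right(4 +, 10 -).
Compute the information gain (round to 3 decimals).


H(parent) = 0.9710. H(left) = 0.9183, H(right) = 0.8631. Weighted = (6/20)*0.9183 + (14/20)*0.8631 = 0.8797. IG = 0.9710 - 0.8797 = 0.0913, which rounds to 0.091.

0.091


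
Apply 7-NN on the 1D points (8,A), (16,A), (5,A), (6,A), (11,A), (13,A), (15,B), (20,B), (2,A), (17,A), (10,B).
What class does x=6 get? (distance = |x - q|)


Distances: |8-6|=2, |16-6|=10, |5-6|=1, |6-6|=0, |11-6|=5, |13-6|=7, |15-6|=9, |20-6|=14, |2-6|=4, |17-6|=11, |10-6|=4. 7 nearest: (6,A), (5,A), (8,A), (2,A), (10,B), (11,A), (13,A). Counts: {'A': 6, 'B': 1}. Majority class: A.

A


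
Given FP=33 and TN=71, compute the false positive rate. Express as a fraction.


FPR = FP / (FP + TN) = 33 / 104 = 33/104.

33/104


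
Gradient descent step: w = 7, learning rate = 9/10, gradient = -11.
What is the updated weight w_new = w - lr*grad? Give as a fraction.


w_new = 7 - 9/10 * -11 = 7 - -99/10 = 169/10.

169/10


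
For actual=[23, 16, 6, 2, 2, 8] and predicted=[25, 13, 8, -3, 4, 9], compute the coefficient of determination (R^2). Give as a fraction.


Mean(y) = 19/2. SS_res = 47. SS_tot = 703/2. R^2 = 1 - 47/(703/2) = 609/703.

609/703


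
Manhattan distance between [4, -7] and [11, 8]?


d = sum of absolute differences: |4-11|=7 + |-7-8|=15 = 22.

22


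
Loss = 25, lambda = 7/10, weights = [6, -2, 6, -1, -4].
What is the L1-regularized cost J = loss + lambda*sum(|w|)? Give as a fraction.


L1 norm = sum(|w|) = 19. J = 25 + 7/10 * 19 = 383/10.

383/10


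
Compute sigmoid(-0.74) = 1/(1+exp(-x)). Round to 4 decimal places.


sigma(-0.74) = 1/(1+e^(0.74)) = 1/(1+2.095936) = 1/3.095936 = 0.3230.

0.3230


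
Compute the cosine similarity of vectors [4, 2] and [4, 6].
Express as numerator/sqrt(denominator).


dot = 28. |a|^2 = 20, |b|^2 = 52. cos = 28/sqrt(1040).

28/sqrt(1040)


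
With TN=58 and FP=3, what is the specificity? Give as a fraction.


Specificity = TN / (TN + FP) = 58 / 61 = 58/61.

58/61


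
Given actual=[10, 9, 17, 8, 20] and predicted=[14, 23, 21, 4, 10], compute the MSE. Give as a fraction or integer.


MSE = (1/5) * ((10-14)^2=16 + (9-23)^2=196 + (17-21)^2=16 + (8-4)^2=16 + (20-10)^2=100). Sum = 344. MSE = 344/5.

344/5


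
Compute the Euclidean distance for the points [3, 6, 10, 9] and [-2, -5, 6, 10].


d = sqrt(sum of squared differences). (3--2)^2=25, (6--5)^2=121, (10-6)^2=16, (9-10)^2=1. Sum = 163.

sqrt(163)


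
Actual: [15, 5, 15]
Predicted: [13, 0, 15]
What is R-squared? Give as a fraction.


Mean(y) = 35/3. SS_res = 29. SS_tot = 200/3. R^2 = 1 - 29/(200/3) = 113/200.

113/200


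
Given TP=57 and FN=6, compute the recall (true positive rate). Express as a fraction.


Recall = TP / (TP + FN) = 57 / 63 = 19/21.

19/21


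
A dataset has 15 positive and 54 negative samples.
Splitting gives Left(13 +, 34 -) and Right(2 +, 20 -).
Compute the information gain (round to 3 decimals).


H(parent) = 0.7554. H(left) = 0.8508, H(right) = 0.4395. Weighted = (47/69)*0.8508 + (22/69)*0.4395 = 0.7197. IG = 0.7554 - 0.7197 = 0.0357, which rounds to 0.036.

0.036


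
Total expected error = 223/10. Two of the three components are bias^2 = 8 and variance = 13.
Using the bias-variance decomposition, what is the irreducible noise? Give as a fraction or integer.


Total error = bias^2 + variance + irreducible noise. So irreducible noise = 223/10 - 8 - 13 = 13/10.

13/10


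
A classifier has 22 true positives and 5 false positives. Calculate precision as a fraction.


Precision = TP / (TP + FP) = 22 / 27 = 22/27.

22/27


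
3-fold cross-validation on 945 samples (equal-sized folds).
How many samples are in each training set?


Each validation fold has 945/3 = 315 samples. Training set = 945 - 315 = 630.

630


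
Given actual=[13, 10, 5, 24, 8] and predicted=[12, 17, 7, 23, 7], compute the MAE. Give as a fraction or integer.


MAE = (1/5) * (|13-12|=1 + |10-17|=7 + |5-7|=2 + |24-23|=1 + |8-7|=1). Sum = 12. MAE = 12/5.

12/5


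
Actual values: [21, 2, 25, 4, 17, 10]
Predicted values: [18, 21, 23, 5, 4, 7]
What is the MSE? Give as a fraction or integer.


MSE = (1/6) * ((21-18)^2=9 + (2-21)^2=361 + (25-23)^2=4 + (4-5)^2=1 + (17-4)^2=169 + (10-7)^2=9). Sum = 553. MSE = 553/6.

553/6


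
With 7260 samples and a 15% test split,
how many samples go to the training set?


Test set = 7260 * 15% = 1089. Training set = 7260 - 1089 = 6171.

6171


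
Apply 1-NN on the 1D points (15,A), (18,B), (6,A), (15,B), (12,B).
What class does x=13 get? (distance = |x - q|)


Distances: |15-13|=2, |18-13|=5, |6-13|=7, |15-13|=2, |12-13|=1. 1 nearest: (12,B). Counts: {'B': 1}. Majority class: B.

B


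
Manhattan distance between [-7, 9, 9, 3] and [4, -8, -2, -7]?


d = sum of absolute differences: |-7-4|=11 + |9--8|=17 + |9--2|=11 + |3--7|=10 = 49.

49


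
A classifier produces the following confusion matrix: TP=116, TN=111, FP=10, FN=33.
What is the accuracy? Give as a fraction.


Accuracy = (TP + TN) / (TP + TN + FP + FN) = (116 + 111) / 270 = 227/270.

227/270


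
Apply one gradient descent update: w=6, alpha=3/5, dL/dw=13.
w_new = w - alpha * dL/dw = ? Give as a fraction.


w_new = 6 - 3/5 * 13 = 6 - 39/5 = -9/5.

-9/5


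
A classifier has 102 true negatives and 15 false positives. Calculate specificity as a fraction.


Specificity = TN / (TN + FP) = 102 / 117 = 34/39.

34/39


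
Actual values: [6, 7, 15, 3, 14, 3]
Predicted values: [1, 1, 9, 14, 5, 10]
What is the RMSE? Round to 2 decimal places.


MSE = 58.0000. RMSE = sqrt(58.0000) = 7.62.

7.62


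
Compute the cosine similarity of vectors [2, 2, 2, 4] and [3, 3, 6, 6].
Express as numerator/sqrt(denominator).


dot = 48. |a|^2 = 28, |b|^2 = 90. cos = 48/sqrt(2520).

48/sqrt(2520)


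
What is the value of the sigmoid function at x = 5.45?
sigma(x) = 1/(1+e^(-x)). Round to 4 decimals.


sigma(5.45) = 1/(1+e^(-5.45)) = 1/(1+0.004296) = 1/1.004296 = 0.9957.

0.9957


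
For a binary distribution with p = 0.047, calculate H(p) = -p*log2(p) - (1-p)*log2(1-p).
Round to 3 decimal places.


H = -0.047*log2(0.047) - 0.953*log2(0.953) = 0.274.

0.274


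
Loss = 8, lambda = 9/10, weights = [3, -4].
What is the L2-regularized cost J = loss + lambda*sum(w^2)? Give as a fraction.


L2 sq norm = sum(w^2) = 25. J = 8 + 9/10 * 25 = 61/2.

61/2


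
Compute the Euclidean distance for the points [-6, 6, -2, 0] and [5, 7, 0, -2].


d = sqrt(sum of squared differences). (-6-5)^2=121, (6-7)^2=1, (-2-0)^2=4, (0--2)^2=4. Sum = 130.

sqrt(130)


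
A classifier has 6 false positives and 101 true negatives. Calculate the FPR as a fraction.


FPR = FP / (FP + TN) = 6 / 107 = 6/107.

6/107


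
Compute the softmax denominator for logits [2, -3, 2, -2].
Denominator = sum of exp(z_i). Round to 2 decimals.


Denom = e^2=7.3891 + e^-3=0.0498 + e^2=7.3891 + e^-2=0.1353. Sum = 14.9633, which rounds to 14.96.

14.96


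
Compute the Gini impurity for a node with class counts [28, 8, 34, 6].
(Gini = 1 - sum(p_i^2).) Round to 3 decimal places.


Total = 76. Proportions: 28/76, 8/76, 34/76, 6/76. sum(p_i^2) = 0.3532. Gini = 1 - 0.3532 = 0.6468, which rounds to 0.647.

0.647


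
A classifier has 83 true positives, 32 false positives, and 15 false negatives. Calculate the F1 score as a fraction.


Precision = 83/115 = 83/115. Recall = 83/98 = 83/98. F1 = 2*P*R/(P+R) = 166/213.

166/213


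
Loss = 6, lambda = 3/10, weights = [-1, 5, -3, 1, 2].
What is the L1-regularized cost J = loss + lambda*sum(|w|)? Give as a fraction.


L1 norm = sum(|w|) = 12. J = 6 + 3/10 * 12 = 48/5.

48/5


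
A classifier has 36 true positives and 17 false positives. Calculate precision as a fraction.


Precision = TP / (TP + FP) = 36 / 53 = 36/53.

36/53


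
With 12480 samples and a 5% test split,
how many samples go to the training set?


Test set = 12480 * 5% = 624. Training set = 12480 - 624 = 11856.

11856


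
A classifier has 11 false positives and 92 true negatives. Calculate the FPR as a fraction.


FPR = FP / (FP + TN) = 11 / 103 = 11/103.

11/103


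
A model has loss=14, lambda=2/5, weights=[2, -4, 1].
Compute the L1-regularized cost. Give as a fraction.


L1 norm = sum(|w|) = 7. J = 14 + 2/5 * 7 = 84/5.

84/5


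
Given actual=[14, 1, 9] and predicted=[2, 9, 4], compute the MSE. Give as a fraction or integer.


MSE = (1/3) * ((14-2)^2=144 + (1-9)^2=64 + (9-4)^2=25). Sum = 233. MSE = 233/3.

233/3


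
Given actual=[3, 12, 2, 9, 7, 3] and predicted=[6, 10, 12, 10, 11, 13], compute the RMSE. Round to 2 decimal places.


MSE = 38.3333. RMSE = sqrt(38.3333) = 6.19.

6.19


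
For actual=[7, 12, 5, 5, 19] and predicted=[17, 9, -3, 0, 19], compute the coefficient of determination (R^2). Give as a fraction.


Mean(y) = 48/5. SS_res = 198. SS_tot = 716/5. R^2 = 1 - 198/(716/5) = -137/358.

-137/358


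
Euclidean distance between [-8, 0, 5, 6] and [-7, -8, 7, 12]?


d = sqrt(sum of squared differences). (-8--7)^2=1, (0--8)^2=64, (5-7)^2=4, (6-12)^2=36. Sum = 105.

sqrt(105)


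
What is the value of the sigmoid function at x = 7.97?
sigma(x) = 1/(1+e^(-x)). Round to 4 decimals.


sigma(7.97) = 1/(1+e^(-7.97)) = 1/(1+0.000346) = 1/1.000346 = 0.9997.

0.9997


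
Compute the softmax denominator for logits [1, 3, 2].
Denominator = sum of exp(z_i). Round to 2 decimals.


Denom = e^1=2.7183 + e^3=20.0855 + e^2=7.3891. Sum = 30.1929, which rounds to 30.19.

30.19


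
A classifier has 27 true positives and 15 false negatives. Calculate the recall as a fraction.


Recall = TP / (TP + FN) = 27 / 42 = 9/14.

9/14


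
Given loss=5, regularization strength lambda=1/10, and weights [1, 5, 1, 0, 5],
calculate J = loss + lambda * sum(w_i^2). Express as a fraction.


L2 sq norm = sum(w^2) = 52. J = 5 + 1/10 * 52 = 51/5.

51/5


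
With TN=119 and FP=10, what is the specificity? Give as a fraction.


Specificity = TN / (TN + FP) = 119 / 129 = 119/129.

119/129


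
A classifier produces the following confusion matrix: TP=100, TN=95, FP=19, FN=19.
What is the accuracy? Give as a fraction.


Accuracy = (TP + TN) / (TP + TN + FP + FN) = (100 + 95) / 233 = 195/233.

195/233


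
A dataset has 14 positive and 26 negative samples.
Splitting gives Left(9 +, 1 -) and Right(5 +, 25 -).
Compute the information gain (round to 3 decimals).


H(parent) = 0.9341. H(left) = 0.4690, H(right) = 0.6500. Weighted = (10/40)*0.4690 + (30/40)*0.6500 = 0.6048. IG = 0.9341 - 0.6048 = 0.3293, which rounds to 0.329.

0.329


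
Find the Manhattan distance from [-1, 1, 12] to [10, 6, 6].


d = sum of absolute differences: |-1-10|=11 + |1-6|=5 + |12-6|=6 = 22.

22


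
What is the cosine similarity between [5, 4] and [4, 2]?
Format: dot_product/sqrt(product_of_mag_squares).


dot = 28. |a|^2 = 41, |b|^2 = 20. cos = 28/sqrt(820).

28/sqrt(820)


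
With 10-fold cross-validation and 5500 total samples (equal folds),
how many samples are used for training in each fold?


Each validation fold has 5500/10 = 550 samples. Training set = 5500 - 550 = 4950.

4950


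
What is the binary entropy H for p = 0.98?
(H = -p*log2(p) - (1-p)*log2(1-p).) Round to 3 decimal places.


H = -0.98*log2(0.98) - 0.02*log2(0.02) = 0.141.

0.141


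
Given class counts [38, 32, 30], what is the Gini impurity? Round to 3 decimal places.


Total = 100. Proportions: 38/100, 32/100, 30/100. sum(p_i^2) = 0.3368. Gini = 1 - 0.3368 = 0.6632, which rounds to 0.663.

0.663


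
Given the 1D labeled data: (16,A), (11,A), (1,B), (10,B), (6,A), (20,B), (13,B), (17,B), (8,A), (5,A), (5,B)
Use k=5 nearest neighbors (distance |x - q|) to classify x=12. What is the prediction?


Distances: |16-12|=4, |11-12|=1, |1-12|=11, |10-12|=2, |6-12|=6, |20-12|=8, |13-12|=1, |17-12|=5, |8-12|=4, |5-12|=7, |5-12|=7. 5 nearest: (11,A), (13,B), (10,B), (16,A), (8,A). Counts: {'A': 3, 'B': 2}. Majority class: A.

A


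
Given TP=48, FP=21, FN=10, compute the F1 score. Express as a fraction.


Precision = 48/69 = 16/23. Recall = 48/58 = 24/29. F1 = 2*P*R/(P+R) = 96/127.

96/127


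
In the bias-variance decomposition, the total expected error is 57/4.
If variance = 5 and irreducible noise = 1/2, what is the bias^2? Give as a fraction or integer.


Total error = bias^2 + variance + irreducible noise. So bias^2 = 57/4 - 5 - 1/2 = 35/4.

35/4


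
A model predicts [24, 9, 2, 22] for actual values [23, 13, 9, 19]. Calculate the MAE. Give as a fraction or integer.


MAE = (1/4) * (|23-24|=1 + |13-9|=4 + |9-2|=7 + |19-22|=3). Sum = 15. MAE = 15/4.

15/4


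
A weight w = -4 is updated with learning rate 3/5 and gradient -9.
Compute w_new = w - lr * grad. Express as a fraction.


w_new = -4 - 3/5 * -9 = -4 - -27/5 = 7/5.

7/5


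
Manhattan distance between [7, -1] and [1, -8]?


d = sum of absolute differences: |7-1|=6 + |-1--8|=7 = 13.

13


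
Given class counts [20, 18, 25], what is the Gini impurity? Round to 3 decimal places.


Total = 63. Proportions: 20/63, 18/63, 25/63. sum(p_i^2) = 0.3399. Gini = 1 - 0.3399 = 0.6601, which rounds to 0.660.

0.660


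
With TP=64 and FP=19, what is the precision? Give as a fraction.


Precision = TP / (TP + FP) = 64 / 83 = 64/83.

64/83


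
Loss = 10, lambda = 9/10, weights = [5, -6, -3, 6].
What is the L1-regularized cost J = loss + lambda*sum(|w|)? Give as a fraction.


L1 norm = sum(|w|) = 20. J = 10 + 9/10 * 20 = 28.

28


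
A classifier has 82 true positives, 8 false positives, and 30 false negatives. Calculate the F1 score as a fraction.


Precision = 82/90 = 41/45. Recall = 82/112 = 41/56. F1 = 2*P*R/(P+R) = 82/101.

82/101


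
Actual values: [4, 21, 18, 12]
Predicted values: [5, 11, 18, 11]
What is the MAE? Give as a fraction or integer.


MAE = (1/4) * (|4-5|=1 + |21-11|=10 + |18-18|=0 + |12-11|=1). Sum = 12. MAE = 3.

3


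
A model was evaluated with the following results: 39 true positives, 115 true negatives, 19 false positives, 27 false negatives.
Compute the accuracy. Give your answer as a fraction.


Accuracy = (TP + TN) / (TP + TN + FP + FN) = (39 + 115) / 200 = 77/100.

77/100


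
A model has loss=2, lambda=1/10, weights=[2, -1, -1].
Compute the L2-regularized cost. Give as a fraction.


L2 sq norm = sum(w^2) = 6. J = 2 + 1/10 * 6 = 13/5.

13/5


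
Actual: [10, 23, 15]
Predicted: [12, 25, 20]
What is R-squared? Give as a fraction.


Mean(y) = 16. SS_res = 33. SS_tot = 86. R^2 = 1 - 33/(86) = 53/86.

53/86


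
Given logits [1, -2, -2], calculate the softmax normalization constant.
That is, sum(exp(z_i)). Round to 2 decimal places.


Denom = e^1=2.7183 + e^-2=0.1353 + e^-2=0.1353. Sum = 2.9889, which rounds to 2.99.

2.99


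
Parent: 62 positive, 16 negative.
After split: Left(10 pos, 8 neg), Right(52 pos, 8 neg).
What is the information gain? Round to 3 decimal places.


H(parent) = 0.7321. H(left) = 0.9911, H(right) = 0.5665. Weighted = (18/78)*0.9911 + (60/78)*0.5665 = 0.6645. IG = 0.7321 - 0.6645 = 0.0676, which rounds to 0.068.

0.068


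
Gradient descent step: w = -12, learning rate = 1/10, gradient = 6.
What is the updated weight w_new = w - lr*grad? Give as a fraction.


w_new = -12 - 1/10 * 6 = -12 - 3/5 = -63/5.

-63/5


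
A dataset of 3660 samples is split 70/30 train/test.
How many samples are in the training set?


Test set = 3660 * 30% = 1098. Training set = 3660 - 1098 = 2562.

2562


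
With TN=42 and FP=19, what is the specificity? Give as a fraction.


Specificity = TN / (TN + FP) = 42 / 61 = 42/61.

42/61


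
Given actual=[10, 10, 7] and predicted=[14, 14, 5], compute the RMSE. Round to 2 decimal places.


MSE = 12.0000. RMSE = sqrt(12.0000) = 3.46.

3.46


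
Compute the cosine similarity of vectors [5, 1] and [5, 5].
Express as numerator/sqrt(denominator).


dot = 30. |a|^2 = 26, |b|^2 = 50. cos = 30/sqrt(1300).

30/sqrt(1300)


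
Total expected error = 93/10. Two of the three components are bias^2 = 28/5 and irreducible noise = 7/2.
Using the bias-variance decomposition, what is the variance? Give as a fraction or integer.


Total error = bias^2 + variance + irreducible noise. So variance = 93/10 - 28/5 - 7/2 = 1/5.

1/5


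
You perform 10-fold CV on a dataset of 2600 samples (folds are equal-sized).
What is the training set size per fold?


Each validation fold has 2600/10 = 260 samples. Training set = 2600 - 260 = 2340.

2340


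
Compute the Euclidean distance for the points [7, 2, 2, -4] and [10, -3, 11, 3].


d = sqrt(sum of squared differences). (7-10)^2=9, (2--3)^2=25, (2-11)^2=81, (-4-3)^2=49. Sum = 164.

sqrt(164)


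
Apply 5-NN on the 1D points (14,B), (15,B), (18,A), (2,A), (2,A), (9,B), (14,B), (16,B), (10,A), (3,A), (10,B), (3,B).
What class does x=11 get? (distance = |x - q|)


Distances: |14-11|=3, |15-11|=4, |18-11|=7, |2-11|=9, |2-11|=9, |9-11|=2, |14-11|=3, |16-11|=5, |10-11|=1, |3-11|=8, |10-11|=1, |3-11|=8. 5 nearest: (10,A), (10,B), (9,B), (14,B), (14,B). Counts: {'A': 1, 'B': 4}. Majority class: B.

B


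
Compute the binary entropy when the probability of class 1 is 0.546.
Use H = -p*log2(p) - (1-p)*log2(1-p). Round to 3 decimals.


H = -0.546*log2(0.546) - 0.454*log2(0.454) = 0.994.

0.994


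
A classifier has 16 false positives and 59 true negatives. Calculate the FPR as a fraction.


FPR = FP / (FP + TN) = 16 / 75 = 16/75.

16/75


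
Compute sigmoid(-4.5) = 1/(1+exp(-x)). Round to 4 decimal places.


sigma(-4.5) = 1/(1+e^(4.5)) = 1/(1+90.017131) = 1/91.017131 = 0.0110.

0.0110


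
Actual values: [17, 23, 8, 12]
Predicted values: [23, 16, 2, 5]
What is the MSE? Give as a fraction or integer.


MSE = (1/4) * ((17-23)^2=36 + (23-16)^2=49 + (8-2)^2=36 + (12-5)^2=49). Sum = 170. MSE = 85/2.

85/2


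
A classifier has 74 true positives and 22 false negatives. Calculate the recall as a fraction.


Recall = TP / (TP + FN) = 74 / 96 = 37/48.

37/48


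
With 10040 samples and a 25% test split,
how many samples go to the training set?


Test set = 10040 * 25% = 2510. Training set = 10040 - 2510 = 7530.

7530


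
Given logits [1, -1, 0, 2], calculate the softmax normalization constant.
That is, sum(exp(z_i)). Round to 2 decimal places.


Denom = e^1=2.7183 + e^-1=0.3679 + e^0=1.0000 + e^2=7.3891. Sum = 11.4753, which rounds to 11.48.

11.48


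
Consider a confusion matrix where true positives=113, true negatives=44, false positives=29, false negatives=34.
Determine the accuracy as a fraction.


Accuracy = (TP + TN) / (TP + TN + FP + FN) = (113 + 44) / 220 = 157/220.

157/220


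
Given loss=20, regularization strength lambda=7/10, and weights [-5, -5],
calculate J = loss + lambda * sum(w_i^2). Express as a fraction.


L2 sq norm = sum(w^2) = 50. J = 20 + 7/10 * 50 = 55.

55


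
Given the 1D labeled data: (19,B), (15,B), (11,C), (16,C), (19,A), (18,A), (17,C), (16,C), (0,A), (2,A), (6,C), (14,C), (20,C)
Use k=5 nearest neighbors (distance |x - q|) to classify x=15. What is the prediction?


Distances: |19-15|=4, |15-15|=0, |11-15|=4, |16-15|=1, |19-15|=4, |18-15|=3, |17-15|=2, |16-15|=1, |0-15|=15, |2-15|=13, |6-15|=9, |14-15|=1, |20-15|=5. 5 nearest: (15,B), (16,C), (16,C), (14,C), (17,C). Counts: {'B': 1, 'C': 4}. Majority class: C.

C


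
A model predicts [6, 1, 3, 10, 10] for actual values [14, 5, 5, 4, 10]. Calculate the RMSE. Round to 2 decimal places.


MSE = 24.0000. RMSE = sqrt(24.0000) = 4.90.

4.90


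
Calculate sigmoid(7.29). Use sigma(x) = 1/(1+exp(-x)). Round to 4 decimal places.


sigma(7.29) = 1/(1+e^(-7.29)) = 1/(1+0.000682) = 1/1.000682 = 0.9993.

0.9993


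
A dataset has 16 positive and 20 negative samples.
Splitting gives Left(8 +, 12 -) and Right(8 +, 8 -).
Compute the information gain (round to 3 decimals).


H(parent) = 0.9911. H(left) = 0.9710, H(right) = 1.0000. Weighted = (20/36)*0.9710 + (16/36)*1.0000 = 0.9839. IG = 0.9911 - 0.9839 = 0.0072, which rounds to 0.007.

0.007


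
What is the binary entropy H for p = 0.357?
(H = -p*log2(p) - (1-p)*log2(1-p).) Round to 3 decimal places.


H = -0.357*log2(0.357) - 0.643*log2(0.643) = 0.940.

0.940


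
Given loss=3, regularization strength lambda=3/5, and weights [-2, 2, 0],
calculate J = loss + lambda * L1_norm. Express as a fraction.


L1 norm = sum(|w|) = 4. J = 3 + 3/5 * 4 = 27/5.

27/5


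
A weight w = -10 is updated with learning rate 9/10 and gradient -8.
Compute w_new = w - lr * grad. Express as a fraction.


w_new = -10 - 9/10 * -8 = -10 - -36/5 = -14/5.

-14/5


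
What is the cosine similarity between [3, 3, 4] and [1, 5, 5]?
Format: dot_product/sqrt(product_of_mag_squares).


dot = 38. |a|^2 = 34, |b|^2 = 51. cos = 38/sqrt(1734).

38/sqrt(1734)


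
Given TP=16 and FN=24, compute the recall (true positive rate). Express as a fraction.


Recall = TP / (TP + FN) = 16 / 40 = 2/5.

2/5


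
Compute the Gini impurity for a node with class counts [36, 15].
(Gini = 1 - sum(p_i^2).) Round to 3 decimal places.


Total = 51. Proportions: 36/51, 15/51. sum(p_i^2) = 0.5848. Gini = 1 - 0.5848 = 0.4152, which rounds to 0.415.

0.415


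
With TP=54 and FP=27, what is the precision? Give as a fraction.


Precision = TP / (TP + FP) = 54 / 81 = 2/3.

2/3


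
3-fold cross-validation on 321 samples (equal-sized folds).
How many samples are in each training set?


Each validation fold has 321/3 = 107 samples. Training set = 321 - 107 = 214.

214


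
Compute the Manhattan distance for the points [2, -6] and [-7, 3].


d = sum of absolute differences: |2--7|=9 + |-6-3|=9 = 18.

18


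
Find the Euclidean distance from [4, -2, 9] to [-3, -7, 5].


d = sqrt(sum of squared differences). (4--3)^2=49, (-2--7)^2=25, (9-5)^2=16. Sum = 90.

sqrt(90)


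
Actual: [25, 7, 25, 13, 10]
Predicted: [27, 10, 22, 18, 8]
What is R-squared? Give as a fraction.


Mean(y) = 16. SS_res = 51. SS_tot = 288. R^2 = 1 - 51/(288) = 79/96.

79/96


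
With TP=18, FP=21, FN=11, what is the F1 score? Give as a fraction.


Precision = 18/39 = 6/13. Recall = 18/29 = 18/29. F1 = 2*P*R/(P+R) = 9/17.

9/17


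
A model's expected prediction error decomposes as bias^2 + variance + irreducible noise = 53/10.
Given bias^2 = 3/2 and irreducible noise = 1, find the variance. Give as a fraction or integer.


Total error = bias^2 + variance + irreducible noise. So variance = 53/10 - 3/2 - 1 = 14/5.

14/5


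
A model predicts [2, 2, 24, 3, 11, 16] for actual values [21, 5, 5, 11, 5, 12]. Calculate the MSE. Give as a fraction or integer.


MSE = (1/6) * ((21-2)^2=361 + (5-2)^2=9 + (5-24)^2=361 + (11-3)^2=64 + (5-11)^2=36 + (12-16)^2=16). Sum = 847. MSE = 847/6.

847/6


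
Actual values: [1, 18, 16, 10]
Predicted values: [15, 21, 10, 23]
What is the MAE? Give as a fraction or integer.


MAE = (1/4) * (|1-15|=14 + |18-21|=3 + |16-10|=6 + |10-23|=13). Sum = 36. MAE = 9.

9


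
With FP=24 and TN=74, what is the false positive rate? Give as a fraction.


FPR = FP / (FP + TN) = 24 / 98 = 12/49.

12/49


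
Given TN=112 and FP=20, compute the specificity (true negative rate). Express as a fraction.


Specificity = TN / (TN + FP) = 112 / 132 = 28/33.

28/33


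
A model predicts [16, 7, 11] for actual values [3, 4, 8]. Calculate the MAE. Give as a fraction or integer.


MAE = (1/3) * (|3-16|=13 + |4-7|=3 + |8-11|=3). Sum = 19. MAE = 19/3.

19/3


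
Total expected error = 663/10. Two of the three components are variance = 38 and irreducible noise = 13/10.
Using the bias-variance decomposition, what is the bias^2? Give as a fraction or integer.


Total error = bias^2 + variance + irreducible noise. So bias^2 = 663/10 - 38 - 13/10 = 27.

27


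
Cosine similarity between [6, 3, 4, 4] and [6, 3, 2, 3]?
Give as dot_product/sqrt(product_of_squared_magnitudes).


dot = 65. |a|^2 = 77, |b|^2 = 58. cos = 65/sqrt(4466).

65/sqrt(4466)


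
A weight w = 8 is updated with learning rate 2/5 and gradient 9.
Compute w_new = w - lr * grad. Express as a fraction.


w_new = 8 - 2/5 * 9 = 8 - 18/5 = 22/5.

22/5


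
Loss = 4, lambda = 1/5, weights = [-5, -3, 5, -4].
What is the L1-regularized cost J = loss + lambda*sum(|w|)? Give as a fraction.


L1 norm = sum(|w|) = 17. J = 4 + 1/5 * 17 = 37/5.

37/5


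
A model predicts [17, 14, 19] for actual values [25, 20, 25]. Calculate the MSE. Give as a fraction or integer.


MSE = (1/3) * ((25-17)^2=64 + (20-14)^2=36 + (25-19)^2=36). Sum = 136. MSE = 136/3.

136/3


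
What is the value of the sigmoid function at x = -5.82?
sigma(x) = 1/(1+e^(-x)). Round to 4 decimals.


sigma(-5.82) = 1/(1+e^(5.82)) = 1/(1+336.972054) = 1/337.972054 = 0.0030.

0.0030


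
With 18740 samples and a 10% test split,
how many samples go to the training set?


Test set = 18740 * 10% = 1874. Training set = 18740 - 1874 = 16866.

16866


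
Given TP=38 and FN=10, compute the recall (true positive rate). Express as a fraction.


Recall = TP / (TP + FN) = 38 / 48 = 19/24.

19/24


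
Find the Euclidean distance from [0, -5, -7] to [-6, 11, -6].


d = sqrt(sum of squared differences). (0--6)^2=36, (-5-11)^2=256, (-7--6)^2=1. Sum = 293.

sqrt(293)


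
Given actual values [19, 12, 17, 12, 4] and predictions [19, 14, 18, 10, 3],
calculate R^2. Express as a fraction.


Mean(y) = 64/5. SS_res = 10. SS_tot = 674/5. R^2 = 1 - 10/(674/5) = 312/337.

312/337


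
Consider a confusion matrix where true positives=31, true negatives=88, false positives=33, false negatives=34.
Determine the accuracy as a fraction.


Accuracy = (TP + TN) / (TP + TN + FP + FN) = (31 + 88) / 186 = 119/186.

119/186


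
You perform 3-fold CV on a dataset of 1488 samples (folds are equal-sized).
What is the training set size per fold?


Each validation fold has 1488/3 = 496 samples. Training set = 1488 - 496 = 992.

992


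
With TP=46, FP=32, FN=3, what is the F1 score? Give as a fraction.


Precision = 46/78 = 23/39. Recall = 46/49 = 46/49. F1 = 2*P*R/(P+R) = 92/127.

92/127


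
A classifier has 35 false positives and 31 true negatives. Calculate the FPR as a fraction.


FPR = FP / (FP + TN) = 35 / 66 = 35/66.

35/66


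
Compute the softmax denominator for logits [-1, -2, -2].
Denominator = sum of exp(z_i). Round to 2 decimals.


Denom = e^-1=0.3679 + e^-2=0.1353 + e^-2=0.1353. Sum = 0.6385, which rounds to 0.64.

0.64


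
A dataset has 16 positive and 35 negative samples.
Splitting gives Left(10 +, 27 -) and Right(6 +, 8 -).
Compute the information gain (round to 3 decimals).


H(parent) = 0.8974. H(left) = 0.8419, H(right) = 0.9852. Weighted = (37/51)*0.8419 + (14/51)*0.9852 = 0.8812. IG = 0.8974 - 0.8812 = 0.0162, which rounds to 0.016.

0.016


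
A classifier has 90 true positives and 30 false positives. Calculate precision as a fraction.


Precision = TP / (TP + FP) = 90 / 120 = 3/4.

3/4


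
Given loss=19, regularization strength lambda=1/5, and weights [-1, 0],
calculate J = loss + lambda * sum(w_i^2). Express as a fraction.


L2 sq norm = sum(w^2) = 1. J = 19 + 1/5 * 1 = 96/5.

96/5


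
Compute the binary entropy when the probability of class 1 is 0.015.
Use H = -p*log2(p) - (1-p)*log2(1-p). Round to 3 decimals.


H = -0.015*log2(0.015) - 0.985*log2(0.985) = 0.112.

0.112


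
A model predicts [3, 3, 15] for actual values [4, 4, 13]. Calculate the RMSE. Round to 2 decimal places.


MSE = 2.0000. RMSE = sqrt(2.0000) = 1.41.

1.41


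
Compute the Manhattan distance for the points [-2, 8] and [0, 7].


d = sum of absolute differences: |-2-0|=2 + |8-7|=1 = 3.

3


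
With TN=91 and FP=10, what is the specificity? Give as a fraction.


Specificity = TN / (TN + FP) = 91 / 101 = 91/101.

91/101


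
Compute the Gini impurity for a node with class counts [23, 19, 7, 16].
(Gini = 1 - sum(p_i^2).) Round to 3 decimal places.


Total = 65. Proportions: 23/65, 19/65, 7/65, 16/65. sum(p_i^2) = 0.2828. Gini = 1 - 0.2828 = 0.7172, which rounds to 0.717.

0.717


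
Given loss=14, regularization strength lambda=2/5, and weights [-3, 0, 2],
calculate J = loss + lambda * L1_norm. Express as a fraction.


L1 norm = sum(|w|) = 5. J = 14 + 2/5 * 5 = 16.

16


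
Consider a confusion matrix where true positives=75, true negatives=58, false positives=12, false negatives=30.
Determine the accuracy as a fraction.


Accuracy = (TP + TN) / (TP + TN + FP + FN) = (75 + 58) / 175 = 19/25.

19/25


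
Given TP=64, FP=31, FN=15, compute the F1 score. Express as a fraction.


Precision = 64/95 = 64/95. Recall = 64/79 = 64/79. F1 = 2*P*R/(P+R) = 64/87.

64/87


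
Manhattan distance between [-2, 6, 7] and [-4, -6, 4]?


d = sum of absolute differences: |-2--4|=2 + |6--6|=12 + |7-4|=3 = 17.

17


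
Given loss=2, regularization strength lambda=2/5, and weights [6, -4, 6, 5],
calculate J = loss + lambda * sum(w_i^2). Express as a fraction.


L2 sq norm = sum(w^2) = 113. J = 2 + 2/5 * 113 = 236/5.

236/5


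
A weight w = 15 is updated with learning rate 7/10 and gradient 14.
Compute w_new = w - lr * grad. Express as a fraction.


w_new = 15 - 7/10 * 14 = 15 - 49/5 = 26/5.

26/5


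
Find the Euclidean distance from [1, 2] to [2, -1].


d = sqrt(sum of squared differences). (1-2)^2=1, (2--1)^2=9. Sum = 10.

sqrt(10)


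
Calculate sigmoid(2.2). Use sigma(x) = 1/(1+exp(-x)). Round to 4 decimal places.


sigma(2.2) = 1/(1+e^(-2.2)) = 1/(1+0.110803) = 1/1.110803 = 0.9002.

0.9002
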